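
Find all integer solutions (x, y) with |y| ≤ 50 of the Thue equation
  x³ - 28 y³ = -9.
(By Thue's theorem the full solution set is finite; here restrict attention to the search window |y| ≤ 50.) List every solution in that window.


The equation is x³ - 28y³ = -9. For fixed y, x³ = 28·y³ − 9, so a solution requires the RHS to be a perfect cube.
Strategy: iterate y from -50 to 50, compute RHS = 28·y³ − 9, and check whether it is a (positive or negative) perfect cube.
Check small values of y:
  y = 0: RHS = -9 is not a perfect cube.
  y = 1: RHS = 19 is not a perfect cube.
  y = -1: RHS = -37 is not a perfect cube.
  y = 2: RHS = 215 is not a perfect cube.
  y = -2: RHS = -233 is not a perfect cube.
  y = 3: RHS = 747 is not a perfect cube.
  y = -3: RHS = -765 is not a perfect cube.
Continuing the search up to |y| = 50 finds no solutions either.
No (x, y) in the scanned range satisfies the equation.

No integer solutions with |y| ≤ 50.


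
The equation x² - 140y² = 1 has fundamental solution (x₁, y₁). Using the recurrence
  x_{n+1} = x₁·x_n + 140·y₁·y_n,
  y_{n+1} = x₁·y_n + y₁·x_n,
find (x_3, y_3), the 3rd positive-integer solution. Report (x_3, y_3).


Step 1: Find the fundamental solution (x₁, y₁) of x² - 140y² = 1.
  Expand √140 as a continued fraction. a₀ = ⌊√140⌋ = 11; iterate m_{k+1} = d_k·a_k − m_k, d_{k+1} = (140 − m_{k+1}²)/d_k, a_{k+1} = ⌊(a₀ + m_{k+1})/d_{k+1}⌋ (starting m₀ = 0, d₀ = 1), with convergents p_k = a_k·p_{k-1} + p_{k-2}, q_k = a_k·q_{k-1} + q_{k-2} (p₋₁ = 1, q₋₁ = 0):
  k = 0: a₀ = 11; p₀/q₀ = 11/1; p₀² − 140·q₀² = 121 − 140 = -19.
  k = 1: m = 11, d = 19, a = ⌊(11 + 11)/19⌋ = 1; p/q = (1·11 + 1)/(1·1 + 0) = 12/1; p² − 140·q² = 144 − 140 = 4.
  k = 2: m = 8, d = 4, a = ⌊(11 + 8)/4⌋ = 4; p/q = (4·12 + 11)/(4·1 + 1) = 59/5; p² − 140·q² = 3481 − 3500 = -19.
  k = 3: m = 8, d = 19, a = ⌊(11 + 8)/19⌋ = 1; p/q = (1·59 + 12)/(1·5 + 1) = 71/6; p² − 140·q² = 5041 − 5040 = 1.
  The first convergent with p² − 140·q² = 1 gives the fundamental solution (x₁, y₁) = (71, 6).
Step 2: Apply the recurrence (x_{n+1}, y_{n+1}) = (x₁x_n + 140y₁y_n, x₁y_n + y₁x_n) repeatedly.
  From (x_1, y_1) = (71, 6): x_2 = 71·71 + 140·6·6 = 10081; y_2 = 71·6 + 6·71 = 852.
  From (x_2, y_2) = (10081, 852): x_3 = 71·10081 + 140·6·852 = 1431431; y_3 = 71·852 + 6·10081 = 120978.
Step 3: Verify x_3² - 140·y_3² = 2048994707761 - 2048994707760 = 1 (should be 1). ✓

(x_1, y_1) = (71, 6); (x_3, y_3) = (1431431, 120978).


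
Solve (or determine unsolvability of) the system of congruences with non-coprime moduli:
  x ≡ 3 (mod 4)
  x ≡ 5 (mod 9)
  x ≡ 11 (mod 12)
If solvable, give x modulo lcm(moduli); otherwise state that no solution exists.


Moduli 4, 9, 12 are not pairwise coprime, so CRT works modulo lcm(m_i) when all pairwise compatibility conditions hold.
Pairwise compatibility: gcd(m_i, m_j) must divide a_i - a_j for every pair.
Merge one congruence at a time:
  Start: x ≡ 3 (mod 4).
  Combine with x ≡ 5 (mod 9): gcd(4, 9) = 1; 5 - 3 = 2, which IS divisible by 1, so compatible.
    Write x = 3 + 4·t and substitute into x ≡ 5 (mod 9): 4·t ≡ 5 − 3 = 2 (mod 9).
    The inverse of 4 mod 9 is 7 (since 4·7 = 28 = 3·9 + 1), so t ≡ 7·2 = 14 ≡ 5 (mod 9).
    Then x = 3 + 4·5 = 23, valid modulo lcm(4, 9) = 36: x ≡ 23 (mod 36).
  Combine with x ≡ 11 (mod 12): gcd(36, 12) = 12; 11 - 23 = -12, which IS divisible by 12, so compatible.
    Write x = 23 + 36·t and substitute into x ≡ 11 (mod 12): 36·t ≡ 11 − 23 = -12 (mod 12).
    Divide the congruence (and modulus) by g = 12: 3·t ≡ -1 (mod 1).
    Modulo 1 every t works; take t = 0.
    Then x = 23 + 36·0 = 23, valid modulo lcm(36, 12) = 36: x ≡ 23 (mod 36).
Verify: 23 mod 4 = 3, 23 mod 9 = 5, 23 mod 12 = 11.

x ≡ 23 (mod 36).


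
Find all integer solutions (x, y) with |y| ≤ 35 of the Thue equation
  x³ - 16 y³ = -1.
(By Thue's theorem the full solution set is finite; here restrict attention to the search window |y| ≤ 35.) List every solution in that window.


The equation is x³ - 16y³ = -1. For fixed y, x³ = 16·y³ − 1, so a solution requires the RHS to be a perfect cube.
Strategy: iterate y from -35 to 35, compute RHS = 16·y³ − 1, and check whether it is a (positive or negative) perfect cube.
Check small values of y:
  y = 0: RHS = -1 = (-1)³ ⇒ x = -1 works.
  y = 1: RHS = 15 is not a perfect cube.
  y = -1: RHS = -17 is not a perfect cube.
  y = 2: RHS = 127 is not a perfect cube.
  y = -2: RHS = -129 is not a perfect cube.
  y = 3: RHS = 431 is not a perfect cube.
  y = -3: RHS = -433 is not a perfect cube.
Continuing the search up to |y| = 35 finds no further solutions beyond those listed.
Collected solutions: (-1, 0).

Solutions (with |y| ≤ 35): (-1, 0).


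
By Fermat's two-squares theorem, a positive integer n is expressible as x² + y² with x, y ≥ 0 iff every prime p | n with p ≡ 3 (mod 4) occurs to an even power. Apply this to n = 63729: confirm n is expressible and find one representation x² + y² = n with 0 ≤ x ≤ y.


Step 1: Factor n = 63729 = 3^2 · 73 · 97.
Step 2: Check the mod-4 condition on each prime factor: 3 ≡ 3 (mod 4), exponent 2 (must be even); 73 ≡ 1 (mod 4), exponent 1; 97 ≡ 1 (mod 4), exponent 1.
All primes ≡ 3 (mod 4) appear to even exponent (or don't appear), so by the two-squares theorem n IS expressible as a sum of two squares.
Step 3: Build a representation. Group n = k² · m with k = 3 and m = 73 · 97 = 7081 (a product of primes ≡ 1 (mod 4)); a representation of m scales to one of n via (k·x)² + (k·y)² = k²(x² + y²). Each prime p ≡ 1 (mod 4) is itself a sum of two squares; find a² by testing p − a² for a perfect square:
  73: 73 − 1² = 72, 73 − 2² = 69, 73 − 3² = 64 = 8² ⇒ 73 = 3² + 8².
  97: 97 − 1² = 96, 97 − 2² = 93, 97 − 3² = 88, 97 − 4² = 81 = 9² ⇒ 97 = 4² + 9².
  Combine using the Brahmagupta–Fibonacci identity (a² + b²)(c² + d²) = (ac − bd)² + (ad + bc)² = (ac + bd)² + (ad − bc)²:
  73 · 97 = 7081: from (3² + 8²)(4² + 9²), take (3·4 − 8·9, 3·9 + 8·4) = (12 − 72, 27 + 32) = (-60, 59); dropping signs (only squares matter) gives (60, 59); check 60² + 59² = 3600 + 3481 = 7081 ✓.
  Scale by k = 3: (3·60, 3·59) = (180, 177).
Step 4: Order so x ≤ y and verify: 177² + 180² = 31329 + 32400 = 63729 = n. ✓

n = 63729 = 177² + 180² (one valid representation with x ≤ y).


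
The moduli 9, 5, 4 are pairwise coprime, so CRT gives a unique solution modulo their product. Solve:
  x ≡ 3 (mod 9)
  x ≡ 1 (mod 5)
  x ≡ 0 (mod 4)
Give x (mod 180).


Moduli 9, 5, 4 are pairwise coprime; by CRT there is a unique solution modulo M = 9 · 5 · 4 = 180.
Solve pairwise, accumulating the modulus:
  Start with x ≡ 3 (mod 9).
  Combine with x ≡ 1 (mod 5): since gcd(9, 5) = 1, we get a unique residue mod 45.
    Write x = 3 + 9·t and substitute into x ≡ 1 (mod 5): 9·t ≡ 1 − 3 = -2 (mod 5).
    Reduce coefficients mod 5: 4·t ≡ 3 (mod 5).
    The inverse of 4 mod 5 is 4 (since 4·4 = 16 = 3·5 + 1), so t ≡ 4·3 = 12 ≡ 2 (mod 5).
    Then x = 3 + 9·2 = 21, valid modulo lcm(9, 5) = 45: x ≡ 21 (mod 45).
  Combine with x ≡ 0 (mod 4): since gcd(45, 4) = 1, we get a unique residue mod 180.
    Write x = 21 + 45·t and substitute into x ≡ 0 (mod 4): 45·t ≡ 0 − 21 = -21 (mod 4).
    Reduce coefficients mod 4: 1·t ≡ 3 (mod 4).
    So t ≡ 3 (mod 4).
    Then x = 21 + 45·3 = 156, valid modulo lcm(45, 4) = 180: x ≡ 156 (mod 180).
Verify: 156 mod 9 = 3 ✓, 156 mod 5 = 1 ✓, 156 mod 4 = 0 ✓.

x ≡ 156 (mod 180).


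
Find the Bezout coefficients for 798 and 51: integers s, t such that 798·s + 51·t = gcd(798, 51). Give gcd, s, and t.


Euclidean algorithm on (798, 51) — divide until remainder is 0:
  798 = 15 · 51 + 33
  51 = 1 · 33 + 18
  33 = 1 · 18 + 15
  18 = 1 · 15 + 3
  15 = 5 · 3 + 0
gcd(798, 51) = 3.
Track Bezout coefficients alongside the remainders: start with r₀ = 798 = a·1 + b·0 (s = 1, t = 0) and r₁ = 51 = a·0 + b·1 (s = 0, t = 1); each new remainder r_{k+1} = r_{k-1} − q_k·r_k inherits s_{k+1} = s_{k-1} − q_k·s_k, t_{k+1} = t_{k-1} − q_k·t_k, so r_k = a·s_k + b·t_k at every step:
  q = 15: r = 33, s = 1 − 15·0 = 1, t = 0 − 15·1 = -15  (check: 798·1 + 51·(-15) = 33)
  q = 1: r = 18, s = 0 − 1·1 = -1, t = 1 − 1·(-15) = 16  (check: 798·(-1) + 51·16 = 18)
  q = 1: r = 15, s = 1 − 1·(-1) = 2, t = -15 − 1·16 = -31  (check: 798·2 + 51·(-31) = 15)
  q = 1: r = 3, s = -1 − 1·2 = -3, t = 16 − 1·(-31) = 47  (check: 798·(-3) + 51·47 = 3)
The row with r = 3 (the gcd) gives the Bezout coefficients s = -3, t = 47.
Result: 798 · (-3) + 51 · (47) = 3.

gcd(798, 51) = 3; s = -3, t = 47 (check: 798·(-3) + 51·47 = 3).


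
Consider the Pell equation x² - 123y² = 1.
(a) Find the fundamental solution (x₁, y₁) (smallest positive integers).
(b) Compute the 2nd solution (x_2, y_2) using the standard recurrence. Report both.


Step 1: Find the fundamental solution (x₁, y₁) of x² - 123y² = 1.
  Expand √123 as a continued fraction. a₀ = ⌊√123⌋ = 11; iterate m_{k+1} = d_k·a_k − m_k, d_{k+1} = (123 − m_{k+1}²)/d_k, a_{k+1} = ⌊(a₀ + m_{k+1})/d_{k+1}⌋ (starting m₀ = 0, d₀ = 1), with convergents p_k = a_k·p_{k-1} + p_{k-2}, q_k = a_k·q_{k-1} + q_{k-2} (p₋₁ = 1, q₋₁ = 0):
  k = 0: a₀ = 11; p₀/q₀ = 11/1; p₀² − 123·q₀² = 121 − 123 = -2.
  k = 1: m = 11, d = 2, a = ⌊(11 + 11)/2⌋ = 11; p/q = (11·11 + 1)/(11·1 + 0) = 122/11; p² − 123·q² = 14884 − 14883 = 1.
  The first convergent with p² − 123·q² = 1 gives the fundamental solution (x₁, y₁) = (122, 11).
Step 2: Apply the recurrence (x_{n+1}, y_{n+1}) = (x₁x_n + 123y₁y_n, x₁y_n + y₁x_n) repeatedly.
  From (x_1, y_1) = (122, 11): x_2 = 122·122 + 123·11·11 = 29767; y_2 = 122·11 + 11·122 = 2684.
Step 3: Verify x_2² - 123·y_2² = 886074289 - 886074288 = 1 (should be 1). ✓

(x_1, y_1) = (122, 11); (x_2, y_2) = (29767, 2684).


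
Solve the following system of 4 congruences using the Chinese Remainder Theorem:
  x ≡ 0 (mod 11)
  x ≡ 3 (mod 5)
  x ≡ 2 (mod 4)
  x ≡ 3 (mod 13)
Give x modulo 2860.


Product of moduli M = 11 · 5 · 4 · 13 = 2860.
Merge one congruence at a time:
  Start: x ≡ 0 (mod 11).
  Combine with x ≡ 3 (mod 5); new modulus lcm = 55.
    Write x = 0 + 11·t and substitute into x ≡ 3 (mod 5): 11·t ≡ 3 − 0 = 3 (mod 5).
    Reduce coefficients mod 5: 1·t ≡ 3 (mod 5).
    So t ≡ 3 (mod 5).
    Then x = 0 + 11·3 = 33, valid modulo lcm(11, 5) = 55: x ≡ 33 (mod 55).
  Combine with x ≡ 2 (mod 4); new modulus lcm = 220.
    Write x = 33 + 55·t and substitute into x ≡ 2 (mod 4): 55·t ≡ 2 − 33 = -31 (mod 4).
    Reduce coefficients mod 4: 3·t ≡ 1 (mod 4).
    The inverse of 3 mod 4 is 3 (since 3·3 = 9 = 2·4 + 1), so t ≡ 3·1 = 3 ≡ 3 (mod 4).
    Then x = 33 + 55·3 = 198, valid modulo lcm(55, 4) = 220: x ≡ 198 (mod 220).
  Combine with x ≡ 3 (mod 13); new modulus lcm = 2860.
    Write x = 198 + 220·t and substitute into x ≡ 3 (mod 13): 220·t ≡ 3 − 198 = -195 (mod 13).
    Reduce coefficients mod 13: 12·t ≡ 0 (mod 13).
    The inverse of 12 mod 13 is 12 (since 12·12 = 144 = 11·13 + 1), so t ≡ 12·0 = 0 ≡ 0 (mod 13).
    Then x = 198 + 220·0 = 198, valid modulo lcm(220, 13) = 2860: x ≡ 198 (mod 2860).
Verify against each original: 198 mod 11 = 0, 198 mod 5 = 3, 198 mod 4 = 2, 198 mod 13 = 3.

x ≡ 198 (mod 2860).


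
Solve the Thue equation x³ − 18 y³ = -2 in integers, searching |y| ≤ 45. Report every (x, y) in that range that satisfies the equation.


The equation is x³ - 18y³ = -2. For fixed y, x³ = 18·y³ − 2, so a solution requires the RHS to be a perfect cube.
Strategy: iterate y from -45 to 45, compute RHS = 18·y³ − 2, and check whether it is a (positive or negative) perfect cube.
Check small values of y:
  y = 0: RHS = -2 is not a perfect cube.
  y = 1: RHS = 16 is not a perfect cube.
  y = -1: RHS = -20 is not a perfect cube.
  y = 2: RHS = 142 is not a perfect cube.
  y = -2: RHS = -146 is not a perfect cube.
  y = 3: RHS = 484 is not a perfect cube.
  y = -3: RHS = -488 is not a perfect cube.
Continuing the search up to |y| = 45 finds no solutions either.
No (x, y) in the scanned range satisfies the equation.

No integer solutions with |y| ≤ 45.


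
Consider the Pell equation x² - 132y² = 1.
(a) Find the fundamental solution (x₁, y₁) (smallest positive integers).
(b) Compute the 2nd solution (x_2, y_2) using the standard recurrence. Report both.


Step 1: Find the fundamental solution (x₁, y₁) of x² - 132y² = 1.
  Expand √132 as a continued fraction. a₀ = ⌊√132⌋ = 11; iterate m_{k+1} = d_k·a_k − m_k, d_{k+1} = (132 − m_{k+1}²)/d_k, a_{k+1} = ⌊(a₀ + m_{k+1})/d_{k+1}⌋ (starting m₀ = 0, d₀ = 1), with convergents p_k = a_k·p_{k-1} + p_{k-2}, q_k = a_k·q_{k-1} + q_{k-2} (p₋₁ = 1, q₋₁ = 0):
  k = 0: a₀ = 11; p₀/q₀ = 11/1; p₀² − 132·q₀² = 121 − 132 = -11.
  k = 1: m = 11, d = 11, a = ⌊(11 + 11)/11⌋ = 2; p/q = (2·11 + 1)/(2·1 + 0) = 23/2; p² − 132·q² = 529 − 528 = 1.
  The first convergent with p² − 132·q² = 1 gives the fundamental solution (x₁, y₁) = (23, 2).
Step 2: Apply the recurrence (x_{n+1}, y_{n+1}) = (x₁x_n + 132y₁y_n, x₁y_n + y₁x_n) repeatedly.
  From (x_1, y_1) = (23, 2): x_2 = 23·23 + 132·2·2 = 1057; y_2 = 23·2 + 2·23 = 92.
Step 3: Verify x_2² - 132·y_2² = 1117249 - 1117248 = 1 (should be 1). ✓

(x_1, y_1) = (23, 2); (x_2, y_2) = (1057, 92).


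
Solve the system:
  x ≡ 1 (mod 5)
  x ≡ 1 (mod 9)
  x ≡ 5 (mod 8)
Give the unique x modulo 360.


Moduli 5, 9, 8 are pairwise coprime; by CRT there is a unique solution modulo M = 5 · 9 · 8 = 360.
Solve pairwise, accumulating the modulus:
  Start with x ≡ 1 (mod 5).
  Combine with x ≡ 1 (mod 9): since gcd(5, 9) = 1, we get a unique residue mod 45.
    Write x = 1 + 5·t and substitute into x ≡ 1 (mod 9): 5·t ≡ 1 − 1 = 0 (mod 9).
    The inverse of 5 mod 9 is 2 (since 5·2 = 10 = 1·9 + 1), so t ≡ 2·0 = 0 ≡ 0 (mod 9).
    Then x = 1 + 5·0 = 1, valid modulo lcm(5, 9) = 45: x ≡ 1 (mod 45).
  Combine with x ≡ 5 (mod 8): since gcd(45, 8) = 1, we get a unique residue mod 360.
    Write x = 1 + 45·t and substitute into x ≡ 5 (mod 8): 45·t ≡ 5 − 1 = 4 (mod 8).
    Reduce coefficients mod 8: 5·t ≡ 4 (mod 8).
    The inverse of 5 mod 8 is 5 (since 5·5 = 25 = 3·8 + 1), so t ≡ 5·4 = 20 ≡ 4 (mod 8).
    Then x = 1 + 45·4 = 181, valid modulo lcm(45, 8) = 360: x ≡ 181 (mod 360).
Verify: 181 mod 5 = 1 ✓, 181 mod 9 = 1 ✓, 181 mod 8 = 5 ✓.

x ≡ 181 (mod 360).


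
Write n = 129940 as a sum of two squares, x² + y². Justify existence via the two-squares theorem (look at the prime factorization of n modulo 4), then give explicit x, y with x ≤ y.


Step 1: Factor n = 129940 = 2^2 · 5 · 73 · 89.
Step 2: Check the mod-4 condition on each prime factor: 2 = 2 (special); 5 ≡ 1 (mod 4), exponent 1; 73 ≡ 1 (mod 4), exponent 1; 89 ≡ 1 (mod 4), exponent 1.
All primes ≡ 3 (mod 4) appear to even exponent (or don't appear), so by the two-squares theorem n IS expressible as a sum of two squares.
Step 3: Build a representation. Group n = k² · m with k = 2 and m = 5 · 73 · 89 = 32485 (a product of primes ≡ 1 (mod 4)); a representation of m scales to one of n via (k·x)² + (k·y)² = k²(x² + y²). Each prime p ≡ 1 (mod 4) is itself a sum of two squares; find a² by testing p − a² for a perfect square:
  5: 5 − 1² = 4 = 2² ⇒ 5 = 1² + 2².
  73: 73 − 1² = 72, 73 − 2² = 69, 73 − 3² = 64 = 8² ⇒ 73 = 3² + 8².
  89: 89 − 1² = 88, 89 − 2² = 85, 89 − 3² = 80, 89 − 4² = 73, 89 − 5² = 64 = 8² ⇒ 89 = 5² + 8².
  Combine using the Brahmagupta–Fibonacci identity (a² + b²)(c² + d²) = (ac − bd)² + (ad + bc)² = (ac + bd)² + (ad − bc)²:
  5 · 73 = 365: from (1² + 2²)(3² + 8²), take (1·3 − 2·8, 1·8 + 2·3) = (3 − 16, 8 + 6) = (-13, 14); dropping signs (only squares matter) gives (13, 14); check 13² + 14² = 169 + 196 = 365 ✓.
  365 · 89 = 32485: from (13² + 14²)(5² + 8²), take (13·5 − 14·8, 13·8 + 14·5) = (65 − 112, 104 + 70) = (-47, 174); dropping signs (only squares matter) gives (47, 174); check 47² + 174² = 2209 + 30276 = 32485 ✓.
  Scale by k = 2: (2·47, 2·174) = (94, 348).
Step 4: Order so x ≤ y and verify: 94² + 348² = 8836 + 121104 = 129940 = n. ✓

n = 129940 = 94² + 348² (one valid representation with x ≤ y).


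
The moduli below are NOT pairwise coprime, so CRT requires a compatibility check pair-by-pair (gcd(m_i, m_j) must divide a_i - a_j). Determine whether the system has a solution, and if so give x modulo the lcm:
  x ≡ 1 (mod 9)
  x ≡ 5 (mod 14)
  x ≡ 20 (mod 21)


Moduli 9, 14, 21 are not pairwise coprime, so CRT works modulo lcm(m_i) when all pairwise compatibility conditions hold.
Pairwise compatibility: gcd(m_i, m_j) must divide a_i - a_j for every pair.
Merge one congruence at a time:
  Start: x ≡ 1 (mod 9).
  Combine with x ≡ 5 (mod 14): gcd(9, 14) = 1; 5 - 1 = 4, which IS divisible by 1, so compatible.
    Write x = 1 + 9·t and substitute into x ≡ 5 (mod 14): 9·t ≡ 5 − 1 = 4 (mod 14).
    The inverse of 9 mod 14 is 11 (since 9·11 = 99 = 7·14 + 1), so t ≡ 11·4 = 44 ≡ 2 (mod 14).
    Then x = 1 + 9·2 = 19, valid modulo lcm(9, 14) = 126: x ≡ 19 (mod 126).
  Combine with x ≡ 20 (mod 21): gcd(126, 21) = 21, and 20 - 19 = 1 is NOT divisible by 21.
    ⇒ system is inconsistent (no integer solution).

No solution (the system is inconsistent).


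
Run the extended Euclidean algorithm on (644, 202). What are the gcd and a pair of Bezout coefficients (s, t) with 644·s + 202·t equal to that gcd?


Euclidean algorithm on (644, 202) — divide until remainder is 0:
  644 = 3 · 202 + 38
  202 = 5 · 38 + 12
  38 = 3 · 12 + 2
  12 = 6 · 2 + 0
gcd(644, 202) = 2.
Track Bezout coefficients alongside the remainders: start with r₀ = 644 = a·1 + b·0 (s = 1, t = 0) and r₁ = 202 = a·0 + b·1 (s = 0, t = 1); each new remainder r_{k+1} = r_{k-1} − q_k·r_k inherits s_{k+1} = s_{k-1} − q_k·s_k, t_{k+1} = t_{k-1} − q_k·t_k, so r_k = a·s_k + b·t_k at every step:
  q = 3: r = 38, s = 1 − 3·0 = 1, t = 0 − 3·1 = -3  (check: 644·1 + 202·(-3) = 38)
  q = 5: r = 12, s = 0 − 5·1 = -5, t = 1 − 5·(-3) = 16  (check: 644·(-5) + 202·16 = 12)
  q = 3: r = 2, s = 1 − 3·(-5) = 16, t = -3 − 3·16 = -51  (check: 644·16 + 202·(-51) = 2)
The row with r = 2 (the gcd) gives the Bezout coefficients s = 16, t = -51.
Result: 644 · (16) + 202 · (-51) = 2.

gcd(644, 202) = 2; s = 16, t = -51 (check: 644·16 + 202·(-51) = 2).


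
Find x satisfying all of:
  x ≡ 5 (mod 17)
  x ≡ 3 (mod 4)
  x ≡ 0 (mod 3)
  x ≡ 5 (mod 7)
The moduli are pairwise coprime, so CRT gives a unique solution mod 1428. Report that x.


Product of moduli M = 17 · 4 · 3 · 7 = 1428.
Merge one congruence at a time:
  Start: x ≡ 5 (mod 17).
  Combine with x ≡ 3 (mod 4); new modulus lcm = 68.
    Write x = 5 + 17·t and substitute into x ≡ 3 (mod 4): 17·t ≡ 3 − 5 = -2 (mod 4).
    Reduce coefficients mod 4: 1·t ≡ 2 (mod 4).
    So t ≡ 2 (mod 4).
    Then x = 5 + 17·2 = 39, valid modulo lcm(17, 4) = 68: x ≡ 39 (mod 68).
  Combine with x ≡ 0 (mod 3); new modulus lcm = 204.
    Write x = 39 + 68·t and substitute into x ≡ 0 (mod 3): 68·t ≡ 0 − 39 = -39 (mod 3).
    Reduce coefficients mod 3: 2·t ≡ 0 (mod 3).
    The inverse of 2 mod 3 is 2 (since 2·2 = 4 = 1·3 + 1), so t ≡ 2·0 = 0 ≡ 0 (mod 3).
    Then x = 39 + 68·0 = 39, valid modulo lcm(68, 3) = 204: x ≡ 39 (mod 204).
  Combine with x ≡ 5 (mod 7); new modulus lcm = 1428.
    Write x = 39 + 204·t and substitute into x ≡ 5 (mod 7): 204·t ≡ 5 − 39 = -34 (mod 7).
    Reduce coefficients mod 7: 1·t ≡ 1 (mod 7).
    So t ≡ 1 (mod 7).
    Then x = 39 + 204·1 = 243, valid modulo lcm(204, 7) = 1428: x ≡ 243 (mod 1428).
Verify against each original: 243 mod 17 = 5, 243 mod 4 = 3, 243 mod 3 = 0, 243 mod 7 = 5.

x ≡ 243 (mod 1428).


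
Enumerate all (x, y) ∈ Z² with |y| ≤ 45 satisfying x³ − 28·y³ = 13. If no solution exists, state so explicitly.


The equation is x³ - 28y³ = 13. For fixed y, x³ = 28·y³ + 13, so a solution requires the RHS to be a perfect cube.
Strategy: iterate y from -45 to 45, compute RHS = 28·y³ + 13, and check whether it is a (positive or negative) perfect cube.
Check small values of y:
  y = 0: RHS = 13 is not a perfect cube.
  y = 1: RHS = 41 is not a perfect cube.
  y = -1: RHS = -15 is not a perfect cube.
  y = 2: RHS = 237 is not a perfect cube.
  y = -2: RHS = -211 is not a perfect cube.
  y = 3: RHS = 769 is not a perfect cube.
  y = -3: RHS = -743 is not a perfect cube.
Continuing the search up to |y| = 45 finds no solutions either.
No (x, y) in the scanned range satisfies the equation.

No integer solutions with |y| ≤ 45.


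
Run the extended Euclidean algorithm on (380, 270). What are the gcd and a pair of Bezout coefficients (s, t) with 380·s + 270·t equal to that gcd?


Euclidean algorithm on (380, 270) — divide until remainder is 0:
  380 = 1 · 270 + 110
  270 = 2 · 110 + 50
  110 = 2 · 50 + 10
  50 = 5 · 10 + 0
gcd(380, 270) = 10.
Track Bezout coefficients alongside the remainders: start with r₀ = 380 = a·1 + b·0 (s = 1, t = 0) and r₁ = 270 = a·0 + b·1 (s = 0, t = 1); each new remainder r_{k+1} = r_{k-1} − q_k·r_k inherits s_{k+1} = s_{k-1} − q_k·s_k, t_{k+1} = t_{k-1} − q_k·t_k, so r_k = a·s_k + b·t_k at every step:
  q = 1: r = 110, s = 1 − 1·0 = 1, t = 0 − 1·1 = -1  (check: 380·1 + 270·(-1) = 110)
  q = 2: r = 50, s = 0 − 2·1 = -2, t = 1 − 2·(-1) = 3  (check: 380·(-2) + 270·3 = 50)
  q = 2: r = 10, s = 1 − 2·(-2) = 5, t = -1 − 2·3 = -7  (check: 380·5 + 270·(-7) = 10)
The row with r = 10 (the gcd) gives the Bezout coefficients s = 5, t = -7.
Result: 380 · (5) + 270 · (-7) = 10.

gcd(380, 270) = 10; s = 5, t = -7 (check: 380·5 + 270·(-7) = 10).


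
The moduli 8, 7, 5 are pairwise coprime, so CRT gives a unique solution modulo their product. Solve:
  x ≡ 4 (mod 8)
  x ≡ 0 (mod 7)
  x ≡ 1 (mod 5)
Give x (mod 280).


Moduli 8, 7, 5 are pairwise coprime; by CRT there is a unique solution modulo M = 8 · 7 · 5 = 280.
Solve pairwise, accumulating the modulus:
  Start with x ≡ 4 (mod 8).
  Combine with x ≡ 0 (mod 7): since gcd(8, 7) = 1, we get a unique residue mod 56.
    Write x = 4 + 8·t and substitute into x ≡ 0 (mod 7): 8·t ≡ 0 − 4 = -4 (mod 7).
    Reduce coefficients mod 7: 1·t ≡ 3 (mod 7).
    So t ≡ 3 (mod 7).
    Then x = 4 + 8·3 = 28, valid modulo lcm(8, 7) = 56: x ≡ 28 (mod 56).
  Combine with x ≡ 1 (mod 5): since gcd(56, 5) = 1, we get a unique residue mod 280.
    Write x = 28 + 56·t and substitute into x ≡ 1 (mod 5): 56·t ≡ 1 − 28 = -27 (mod 5).
    Reduce coefficients mod 5: 1·t ≡ 3 (mod 5).
    So t ≡ 3 (mod 5).
    Then x = 28 + 56·3 = 196, valid modulo lcm(56, 5) = 280: x ≡ 196 (mod 280).
Verify: 196 mod 8 = 4 ✓, 196 mod 7 = 0 ✓, 196 mod 5 = 1 ✓.

x ≡ 196 (mod 280).


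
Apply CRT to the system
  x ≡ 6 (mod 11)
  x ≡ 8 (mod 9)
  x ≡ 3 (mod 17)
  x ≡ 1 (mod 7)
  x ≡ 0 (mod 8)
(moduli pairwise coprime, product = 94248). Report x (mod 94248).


Product of moduli M = 11 · 9 · 17 · 7 · 8 = 94248.
Merge one congruence at a time:
  Start: x ≡ 6 (mod 11).
  Combine with x ≡ 8 (mod 9); new modulus lcm = 99.
    Write x = 6 + 11·t and substitute into x ≡ 8 (mod 9): 11·t ≡ 8 − 6 = 2 (mod 9).
    Reduce coefficients mod 9: 2·t ≡ 2 (mod 9).
    The inverse of 2 mod 9 is 5 (since 2·5 = 10 = 1·9 + 1), so t ≡ 5·2 = 10 ≡ 1 (mod 9).
    Then x = 6 + 11·1 = 17, valid modulo lcm(11, 9) = 99: x ≡ 17 (mod 99).
  Combine with x ≡ 3 (mod 17); new modulus lcm = 1683.
    Write x = 17 + 99·t and substitute into x ≡ 3 (mod 17): 99·t ≡ 3 − 17 = -14 (mod 17).
    Reduce coefficients mod 17: 14·t ≡ 3 (mod 17).
    The inverse of 14 mod 17 is 11 (since 14·11 = 154 = 9·17 + 1), so t ≡ 11·3 = 33 ≡ 16 (mod 17).
    Then x = 17 + 99·16 = 1601, valid modulo lcm(99, 17) = 1683: x ≡ 1601 (mod 1683).
  Combine with x ≡ 1 (mod 7); new modulus lcm = 11781.
    Write x = 1601 + 1683·t and substitute into x ≡ 1 (mod 7): 1683·t ≡ 1 − 1601 = -1600 (mod 7).
    Reduce coefficients mod 7: 3·t ≡ 3 (mod 7).
    The inverse of 3 mod 7 is 5 (since 3·5 = 15 = 2·7 + 1), so t ≡ 5·3 = 15 ≡ 1 (mod 7).
    Then x = 1601 + 1683·1 = 3284, valid modulo lcm(1683, 7) = 11781: x ≡ 3284 (mod 11781).
  Combine with x ≡ 0 (mod 8); new modulus lcm = 94248.
    Write x = 3284 + 11781·t and substitute into x ≡ 0 (mod 8): 11781·t ≡ 0 − 3284 = -3284 (mod 8).
    Reduce coefficients mod 8: 5·t ≡ 4 (mod 8).
    The inverse of 5 mod 8 is 5 (since 5·5 = 25 = 3·8 + 1), so t ≡ 5·4 = 20 ≡ 4 (mod 8).
    Then x = 3284 + 11781·4 = 50408, valid modulo lcm(11781, 8) = 94248: x ≡ 50408 (mod 94248).
Verify against each original: 50408 mod 11 = 6, 50408 mod 9 = 8, 50408 mod 17 = 3, 50408 mod 7 = 1, 50408 mod 8 = 0.

x ≡ 50408 (mod 94248).


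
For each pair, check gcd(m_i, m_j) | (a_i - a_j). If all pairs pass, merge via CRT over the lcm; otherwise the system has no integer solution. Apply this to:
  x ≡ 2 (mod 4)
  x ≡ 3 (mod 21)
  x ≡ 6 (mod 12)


Moduli 4, 21, 12 are not pairwise coprime, so CRT works modulo lcm(m_i) when all pairwise compatibility conditions hold.
Pairwise compatibility: gcd(m_i, m_j) must divide a_i - a_j for every pair.
Merge one congruence at a time:
  Start: x ≡ 2 (mod 4).
  Combine with x ≡ 3 (mod 21): gcd(4, 21) = 1; 3 - 2 = 1, which IS divisible by 1, so compatible.
    Write x = 2 + 4·t and substitute into x ≡ 3 (mod 21): 4·t ≡ 3 − 2 = 1 (mod 21).
    The inverse of 4 mod 21 is 16 (since 4·16 = 64 = 3·21 + 1), so t ≡ 16·1 = 16 ≡ 16 (mod 21).
    Then x = 2 + 4·16 = 66, valid modulo lcm(4, 21) = 84: x ≡ 66 (mod 84).
  Combine with x ≡ 6 (mod 12): gcd(84, 12) = 12; 6 - 66 = -60, which IS divisible by 12, so compatible.
    Write x = 66 + 84·t and substitute into x ≡ 6 (mod 12): 84·t ≡ 6 − 66 = -60 (mod 12).
    Divide the congruence (and modulus) by g = 12: 7·t ≡ -5 (mod 1).
    Modulo 1 every t works; take t = 0.
    Then x = 66 + 84·0 = 66, valid modulo lcm(84, 12) = 84: x ≡ 66 (mod 84).
Verify: 66 mod 4 = 2, 66 mod 21 = 3, 66 mod 12 = 6.

x ≡ 66 (mod 84).


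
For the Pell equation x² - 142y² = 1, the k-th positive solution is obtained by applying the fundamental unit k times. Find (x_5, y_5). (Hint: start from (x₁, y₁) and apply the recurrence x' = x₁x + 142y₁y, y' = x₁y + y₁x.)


Step 1: Find the fundamental solution (x₁, y₁) of x² - 142y² = 1.
  Expand √142 as a continued fraction. a₀ = ⌊√142⌋ = 11; iterate m_{k+1} = d_k·a_k − m_k, d_{k+1} = (142 − m_{k+1}²)/d_k, a_{k+1} = ⌊(a₀ + m_{k+1})/d_{k+1}⌋ (starting m₀ = 0, d₀ = 1), with convergents p_k = a_k·p_{k-1} + p_{k-2}, q_k = a_k·q_{k-1} + q_{k-2} (p₋₁ = 1, q₋₁ = 0):
  k = 0: a₀ = 11; p₀/q₀ = 11/1; p₀² − 142·q₀² = 121 − 142 = -21.
  k = 1: m = 11, d = 21, a = ⌊(11 + 11)/21⌋ = 1; p/q = (1·11 + 1)/(1·1 + 0) = 12/1; p² − 142·q² = 144 − 142 = 2.
  k = 2: m = 10, d = 2, a = ⌊(11 + 10)/2⌋ = 10; p/q = (10·12 + 11)/(10·1 + 1) = 131/11; p² − 142·q² = 17161 − 17182 = -21.
  k = 3: m = 10, d = 21, a = ⌊(11 + 10)/21⌋ = 1; p/q = (1·131 + 12)/(1·11 + 1) = 143/12; p² − 142·q² = 20449 − 20448 = 1.
  The first convergent with p² − 142·q² = 1 gives the fundamental solution (x₁, y₁) = (143, 12).
Step 2: Apply the recurrence (x_{n+1}, y_{n+1}) = (x₁x_n + 142y₁y_n, x₁y_n + y₁x_n) repeatedly.
  From (x_1, y_1) = (143, 12): x_2 = 143·143 + 142·12·12 = 40897; y_2 = 143·12 + 12·143 = 3432.
  From (x_2, y_2) = (40897, 3432): x_3 = 143·40897 + 142·12·3432 = 11696399; y_3 = 143·3432 + 12·40897 = 981540.
  From (x_3, y_3) = (11696399, 981540): x_4 = 143·11696399 + 142·12·981540 = 3345129217; y_4 = 143·981540 + 12·11696399 = 280717008.
  From (x_4, y_4) = (3345129217, 280717008): x_5 = 143·3345129217 + 142·12·280717008 = 956695259663; y_5 = 143·280717008 + 12·3345129217 = 80284082748.
Step 3: Verify x_5² - 142·y_5² = 915265819861654994873569 - 915265819861654994873568 = 1 (should be 1). ✓

(x_1, y_1) = (143, 12); (x_5, y_5) = (956695259663, 80284082748).


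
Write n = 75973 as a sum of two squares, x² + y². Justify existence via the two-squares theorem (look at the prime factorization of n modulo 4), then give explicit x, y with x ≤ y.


Step 1: Factor n = 75973 = 17 · 41 · 109.
Step 2: Check the mod-4 condition on each prime factor: 17 ≡ 1 (mod 4), exponent 1; 41 ≡ 1 (mod 4), exponent 1; 109 ≡ 1 (mod 4), exponent 1.
All primes ≡ 3 (mod 4) appear to even exponent (or don't appear), so by the two-squares theorem n IS expressible as a sum of two squares.
Step 3: Build a representation. Here n = 17 · 41 · 109 is a product of primes ≡ 1 (mod 4). Each prime p ≡ 1 (mod 4) is itself a sum of two squares; find a² by testing p − a² for a perfect square:
  17: 17 − 1² = 16 = 4² ⇒ 17 = 1² + 4².
  41: 41 − 1² = 40, 41 − 2² = 37, 41 − 3² = 32, 41 − 4² = 25 = 5² ⇒ 41 = 4² + 5².
  109: 109 − 1² = 108, 109 − 2² = 105, 109 − 3² = 100 = 10² ⇒ 109 = 3² + 10².
  Combine using the Brahmagupta–Fibonacci identity (a² + b²)(c² + d²) = (ac − bd)² + (ad + bc)² = (ac + bd)² + (ad − bc)²:
  17 · 41 = 697: from (1² + 4²)(4² + 5²), take (1·4 − 4·5, 1·5 + 4·4) = (4 − 20, 5 + 16) = (-16, 21); dropping signs (only squares matter) gives (16, 21); check 16² + 21² = 256 + 441 = 697 ✓.
  697 · 109 = 75973: from (16² + 21²)(3² + 10²), take (16·3 − 21·10, 16·10 + 21·3) = (48 − 210, 160 + 63) = (-162, 223); dropping signs (only squares matter) gives (162, 223); check 162² + 223² = 26244 + 49729 = 75973 ✓.
Step 4: Order so x ≤ y and verify: 162² + 223² = 26244 + 49729 = 75973 = n. ✓

n = 75973 = 162² + 223² (one valid representation with x ≤ y).


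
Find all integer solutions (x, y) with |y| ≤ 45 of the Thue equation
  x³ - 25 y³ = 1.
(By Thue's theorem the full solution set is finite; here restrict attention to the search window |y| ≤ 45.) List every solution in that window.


The equation is x³ - 25y³ = 1. For fixed y, x³ = 25·y³ + 1, so a solution requires the RHS to be a perfect cube.
Strategy: iterate y from -45 to 45, compute RHS = 25·y³ + 1, and check whether it is a (positive or negative) perfect cube.
Check small values of y:
  y = 0: RHS = 1 = (1)³ ⇒ x = 1 works.
  y = 1: RHS = 26 is not a perfect cube.
  y = -1: RHS = -24 is not a perfect cube.
  y = 2: RHS = 201 is not a perfect cube.
  y = -2: RHS = -199 is not a perfect cube.
  y = 3: RHS = 676 is not a perfect cube.
  y = -3: RHS = -674 is not a perfect cube.
Continuing the search up to |y| = 45 finds no further solutions beyond those listed.
Collected solutions: (1, 0).

Solutions (with |y| ≤ 45): (1, 0).


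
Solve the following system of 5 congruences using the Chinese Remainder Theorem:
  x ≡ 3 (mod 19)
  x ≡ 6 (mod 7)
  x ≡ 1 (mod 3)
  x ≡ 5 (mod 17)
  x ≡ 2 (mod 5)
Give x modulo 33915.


Product of moduli M = 19 · 7 · 3 · 17 · 5 = 33915.
Merge one congruence at a time:
  Start: x ≡ 3 (mod 19).
  Combine with x ≡ 6 (mod 7); new modulus lcm = 133.
    Write x = 3 + 19·t and substitute into x ≡ 6 (mod 7): 19·t ≡ 6 − 3 = 3 (mod 7).
    Reduce coefficients mod 7: 5·t ≡ 3 (mod 7).
    The inverse of 5 mod 7 is 3 (since 5·3 = 15 = 2·7 + 1), so t ≡ 3·3 = 9 ≡ 2 (mod 7).
    Then x = 3 + 19·2 = 41, valid modulo lcm(19, 7) = 133: x ≡ 41 (mod 133).
  Combine with x ≡ 1 (mod 3); new modulus lcm = 399.
    Write x = 41 + 133·t and substitute into x ≡ 1 (mod 3): 133·t ≡ 1 − 41 = -40 (mod 3).
    Reduce coefficients mod 3: 1·t ≡ 2 (mod 3).
    So t ≡ 2 (mod 3).
    Then x = 41 + 133·2 = 307, valid modulo lcm(133, 3) = 399: x ≡ 307 (mod 399).
  Combine with x ≡ 5 (mod 17); new modulus lcm = 6783.
    Write x = 307 + 399·t and substitute into x ≡ 5 (mod 17): 399·t ≡ 5 − 307 = -302 (mod 17).
    Reduce coefficients mod 17: 8·t ≡ 4 (mod 17).
    The inverse of 8 mod 17 is 15 (since 8·15 = 120 = 7·17 + 1), so t ≡ 15·4 = 60 ≡ 9 (mod 17).
    Then x = 307 + 399·9 = 3898, valid modulo lcm(399, 17) = 6783: x ≡ 3898 (mod 6783).
  Combine with x ≡ 2 (mod 5); new modulus lcm = 33915.
    Write x = 3898 + 6783·t and substitute into x ≡ 2 (mod 5): 6783·t ≡ 2 − 3898 = -3896 (mod 5).
    Reduce coefficients mod 5: 3·t ≡ 4 (mod 5).
    The inverse of 3 mod 5 is 2 (since 3·2 = 6 = 1·5 + 1), so t ≡ 2·4 = 8 ≡ 3 (mod 5).
    Then x = 3898 + 6783·3 = 24247, valid modulo lcm(6783, 5) = 33915: x ≡ 24247 (mod 33915).
Verify against each original: 24247 mod 19 = 3, 24247 mod 7 = 6, 24247 mod 3 = 1, 24247 mod 17 = 5, 24247 mod 5 = 2.

x ≡ 24247 (mod 33915).


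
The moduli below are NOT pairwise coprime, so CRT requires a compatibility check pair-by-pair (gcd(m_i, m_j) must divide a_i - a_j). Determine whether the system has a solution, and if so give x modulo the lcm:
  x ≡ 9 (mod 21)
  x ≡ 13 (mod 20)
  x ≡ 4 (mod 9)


Moduli 21, 20, 9 are not pairwise coprime, so CRT works modulo lcm(m_i) when all pairwise compatibility conditions hold.
Pairwise compatibility: gcd(m_i, m_j) must divide a_i - a_j for every pair.
Merge one congruence at a time:
  Start: x ≡ 9 (mod 21).
  Combine with x ≡ 13 (mod 20): gcd(21, 20) = 1; 13 - 9 = 4, which IS divisible by 1, so compatible.
    Write x = 9 + 21·t and substitute into x ≡ 13 (mod 20): 21·t ≡ 13 − 9 = 4 (mod 20).
    Reduce coefficients mod 20: 1·t ≡ 4 (mod 20).
    So t ≡ 4 (mod 20).
    Then x = 9 + 21·4 = 93, valid modulo lcm(21, 20) = 420: x ≡ 93 (mod 420).
  Combine with x ≡ 4 (mod 9): gcd(420, 9) = 3, and 4 - 93 = -89 is NOT divisible by 3.
    ⇒ system is inconsistent (no integer solution).

No solution (the system is inconsistent).


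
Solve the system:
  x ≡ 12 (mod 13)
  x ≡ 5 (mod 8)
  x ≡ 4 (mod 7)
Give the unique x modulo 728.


Moduli 13, 8, 7 are pairwise coprime; by CRT there is a unique solution modulo M = 13 · 8 · 7 = 728.
Solve pairwise, accumulating the modulus:
  Start with x ≡ 12 (mod 13).
  Combine with x ≡ 5 (mod 8): since gcd(13, 8) = 1, we get a unique residue mod 104.
    Write x = 12 + 13·t and substitute into x ≡ 5 (mod 8): 13·t ≡ 5 − 12 = -7 (mod 8).
    Reduce coefficients mod 8: 5·t ≡ 1 (mod 8).
    The inverse of 5 mod 8 is 5 (since 5·5 = 25 = 3·8 + 1), so t ≡ 5·1 = 5 ≡ 5 (mod 8).
    Then x = 12 + 13·5 = 77, valid modulo lcm(13, 8) = 104: x ≡ 77 (mod 104).
  Combine with x ≡ 4 (mod 7): since gcd(104, 7) = 1, we get a unique residue mod 728.
    Write x = 77 + 104·t and substitute into x ≡ 4 (mod 7): 104·t ≡ 4 − 77 = -73 (mod 7).
    Reduce coefficients mod 7: 6·t ≡ 4 (mod 7).
    The inverse of 6 mod 7 is 6 (since 6·6 = 36 = 5·7 + 1), so t ≡ 6·4 = 24 ≡ 3 (mod 7).
    Then x = 77 + 104·3 = 389, valid modulo lcm(104, 7) = 728: x ≡ 389 (mod 728).
Verify: 389 mod 13 = 12 ✓, 389 mod 8 = 5 ✓, 389 mod 7 = 4 ✓.

x ≡ 389 (mod 728).


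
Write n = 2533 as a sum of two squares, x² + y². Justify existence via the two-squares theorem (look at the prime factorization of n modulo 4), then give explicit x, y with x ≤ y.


Step 1: Factor n = 2533 = 17 · 149.
Step 2: Check the mod-4 condition on each prime factor: 17 ≡ 1 (mod 4), exponent 1; 149 ≡ 1 (mod 4), exponent 1.
All primes ≡ 3 (mod 4) appear to even exponent (or don't appear), so by the two-squares theorem n IS expressible as a sum of two squares.
Step 3: Build a representation. Here n = 17 · 149 is a product of primes ≡ 1 (mod 4). Each prime p ≡ 1 (mod 4) is itself a sum of two squares; find a² by testing p − a² for a perfect square:
  17: 17 − 1² = 16 = 4² ⇒ 17 = 1² + 4².
  149: 149 − 1² = 148, 149 − 2² = 145, 149 − 3² = 140, 149 − 4² = 133, 149 − 5² = 124, 149 − 6² = 113, 149 − 7² = 100 = 10² ⇒ 149 = 7² + 10².
  Combine using the Brahmagupta–Fibonacci identity (a² + b²)(c² + d²) = (ac − bd)² + (ad + bc)² = (ac + bd)² + (ad − bc)²:
  17 · 149 = 2533: from (1² + 4²)(7² + 10²), take (1·7 − 4·10, 1·10 + 4·7) = (7 − 40, 10 + 28) = (-33, 38); dropping signs (only squares matter) gives (33, 38); check 33² + 38² = 1089 + 1444 = 2533 ✓.
Step 4: Order so x ≤ y and verify: 33² + 38² = 1089 + 1444 = 2533 = n. ✓

n = 2533 = 33² + 38² (one valid representation with x ≤ y).


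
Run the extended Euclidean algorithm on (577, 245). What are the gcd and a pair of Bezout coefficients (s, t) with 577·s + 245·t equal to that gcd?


Euclidean algorithm on (577, 245) — divide until remainder is 0:
  577 = 2 · 245 + 87
  245 = 2 · 87 + 71
  87 = 1 · 71 + 16
  71 = 4 · 16 + 7
  16 = 2 · 7 + 2
  7 = 3 · 2 + 1
  2 = 2 · 1 + 0
gcd(577, 245) = 1.
Track Bezout coefficients alongside the remainders: start with r₀ = 577 = a·1 + b·0 (s = 1, t = 0) and r₁ = 245 = a·0 + b·1 (s = 0, t = 1); each new remainder r_{k+1} = r_{k-1} − q_k·r_k inherits s_{k+1} = s_{k-1} − q_k·s_k, t_{k+1} = t_{k-1} − q_k·t_k, so r_k = a·s_k + b·t_k at every step:
  q = 2: r = 87, s = 1 − 2·0 = 1, t = 0 − 2·1 = -2  (check: 577·1 + 245·(-2) = 87)
  q = 2: r = 71, s = 0 − 2·1 = -2, t = 1 − 2·(-2) = 5  (check: 577·(-2) + 245·5 = 71)
  q = 1: r = 16, s = 1 − 1·(-2) = 3, t = -2 − 1·5 = -7  (check: 577·3 + 245·(-7) = 16)
  q = 4: r = 7, s = -2 − 4·3 = -14, t = 5 − 4·(-7) = 33  (check: 577·(-14) + 245·33 = 7)
  q = 2: r = 2, s = 3 − 2·(-14) = 31, t = -7 − 2·33 = -73  (check: 577·31 + 245·(-73) = 2)
  q = 3: r = 1, s = -14 − 3·31 = -107, t = 33 − 3·(-73) = 252  (check: 577·(-107) + 245·252 = 1)
The row with r = 1 (the gcd) gives the Bezout coefficients s = -107, t = 252.
Result: 577 · (-107) + 245 · (252) = 1.

gcd(577, 245) = 1; s = -107, t = 252 (check: 577·(-107) + 245·252 = 1).


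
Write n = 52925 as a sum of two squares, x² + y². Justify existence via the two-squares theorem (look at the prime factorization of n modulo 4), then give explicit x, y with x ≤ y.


Step 1: Factor n = 52925 = 5^2 · 29 · 73.
Step 2: Check the mod-4 condition on each prime factor: 5 ≡ 1 (mod 4), exponent 2; 29 ≡ 1 (mod 4), exponent 1; 73 ≡ 1 (mod 4), exponent 1.
All primes ≡ 3 (mod 4) appear to even exponent (or don't appear), so by the two-squares theorem n IS expressible as a sum of two squares.
Step 3: Build a representation. Group n = k² · m with k = 5 and m = 29 · 73 = 2117 (a product of primes ≡ 1 (mod 4)); a representation of m scales to one of n via (k·x)² + (k·y)² = k²(x² + y²). Each prime p ≡ 1 (mod 4) is itself a sum of two squares; find a² by testing p − a² for a perfect square:
  29: 29 − 1² = 28, 29 − 2² = 25 = 5² ⇒ 29 = 2² + 5².
  73: 73 − 1² = 72, 73 − 2² = 69, 73 − 3² = 64 = 8² ⇒ 73 = 3² + 8².
  Combine using the Brahmagupta–Fibonacci identity (a² + b²)(c² + d²) = (ac − bd)² + (ad + bc)² = (ac + bd)² + (ad − bc)²:
  29 · 73 = 2117: from (2² + 5²)(3² + 8²), take (2·3 − 5·8, 2·8 + 5·3) = (6 − 40, 16 + 15) = (-34, 31); dropping signs (only squares matter) gives (34, 31); check 34² + 31² = 1156 + 961 = 2117 ✓.
  Scale by k = 5: (5·34, 5·31) = (170, 155).
Step 4: Order so x ≤ y and verify: 155² + 170² = 24025 + 28900 = 52925 = n. ✓

n = 52925 = 155² + 170² (one valid representation with x ≤ y).


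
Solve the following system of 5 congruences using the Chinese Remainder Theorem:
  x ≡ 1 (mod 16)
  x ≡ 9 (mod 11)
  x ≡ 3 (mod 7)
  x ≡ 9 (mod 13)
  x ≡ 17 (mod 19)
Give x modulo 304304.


Product of moduli M = 16 · 11 · 7 · 13 · 19 = 304304.
Merge one congruence at a time:
  Start: x ≡ 1 (mod 16).
  Combine with x ≡ 9 (mod 11); new modulus lcm = 176.
    Write x = 1 + 16·t and substitute into x ≡ 9 (mod 11): 16·t ≡ 9 − 1 = 8 (mod 11).
    Reduce coefficients mod 11: 5·t ≡ 8 (mod 11).
    The inverse of 5 mod 11 is 9 (since 5·9 = 45 = 4·11 + 1), so t ≡ 9·8 = 72 ≡ 6 (mod 11).
    Then x = 1 + 16·6 = 97, valid modulo lcm(16, 11) = 176: x ≡ 97 (mod 176).
  Combine with x ≡ 3 (mod 7); new modulus lcm = 1232.
    Write x = 97 + 176·t and substitute into x ≡ 3 (mod 7): 176·t ≡ 3 − 97 = -94 (mod 7).
    Reduce coefficients mod 7: 1·t ≡ 4 (mod 7).
    So t ≡ 4 (mod 7).
    Then x = 97 + 176·4 = 801, valid modulo lcm(176, 7) = 1232: x ≡ 801 (mod 1232).
  Combine with x ≡ 9 (mod 13); new modulus lcm = 16016.
    Write x = 801 + 1232·t and substitute into x ≡ 9 (mod 13): 1232·t ≡ 9 − 801 = -792 (mod 13).
    Reduce coefficients mod 13: 10·t ≡ 1 (mod 13).
    The inverse of 10 mod 13 is 4 (since 10·4 = 40 = 3·13 + 1), so t ≡ 4·1 = 4 ≡ 4 (mod 13).
    Then x = 801 + 1232·4 = 5729, valid modulo lcm(1232, 13) = 16016: x ≡ 5729 (mod 16016).
  Combine with x ≡ 17 (mod 19); new modulus lcm = 304304.
    Write x = 5729 + 16016·t and substitute into x ≡ 17 (mod 19): 16016·t ≡ 17 − 5729 = -5712 (mod 19).
    Reduce coefficients mod 19: 18·t ≡ 7 (mod 19).
    The inverse of 18 mod 19 is 18 (since 18·18 = 324 = 17·19 + 1), so t ≡ 18·7 = 126 ≡ 12 (mod 19).
    Then x = 5729 + 16016·12 = 197921, valid modulo lcm(16016, 19) = 304304: x ≡ 197921 (mod 304304).
Verify against each original: 197921 mod 16 = 1, 197921 mod 11 = 9, 197921 mod 7 = 3, 197921 mod 13 = 9, 197921 mod 19 = 17.

x ≡ 197921 (mod 304304).
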